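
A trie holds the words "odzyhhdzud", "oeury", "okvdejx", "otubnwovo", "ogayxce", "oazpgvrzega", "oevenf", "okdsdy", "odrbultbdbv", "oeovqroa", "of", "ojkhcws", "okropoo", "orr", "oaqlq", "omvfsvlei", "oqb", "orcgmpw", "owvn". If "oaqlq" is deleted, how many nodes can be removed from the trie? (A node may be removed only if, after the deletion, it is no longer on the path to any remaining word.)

Walk "oaqlq" from the leaf back toward the root, removing each node that no remaining word uses.
The suffix "qlq" (3 nodes) is used only by "oaqlq"; the node for "oa" still has the child "z", so pruning stops there.
Nodes removed: 3

3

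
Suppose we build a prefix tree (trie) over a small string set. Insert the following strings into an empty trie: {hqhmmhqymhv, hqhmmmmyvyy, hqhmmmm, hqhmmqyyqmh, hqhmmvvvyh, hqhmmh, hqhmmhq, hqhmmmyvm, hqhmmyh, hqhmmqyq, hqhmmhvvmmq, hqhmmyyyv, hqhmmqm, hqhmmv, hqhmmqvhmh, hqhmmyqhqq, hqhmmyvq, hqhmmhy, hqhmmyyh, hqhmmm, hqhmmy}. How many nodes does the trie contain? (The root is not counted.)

For each word, the new-node count is its length minus the longest prefix already in the trie:
  "hqhmmhqymhv" → 11 new (h, q, h, m, m, h, q, y, m, h, v)
  "hqhmmmmyvyy" → prefix "hqhmm" already present; 6 new (m, m, y, v, y, y)
  "hqhmmmm" → prefix "hqhmmmm" already present; 0 new (none)
  "hqhmmqyyqmh" → prefix "hqhmm" already present; 6 new (q, y, y, q, m, h)
  "hqhmmvvvyh" → prefix "hqhmm" already present; 5 new (v, v, v, y, h)
  "hqhmmh" → prefix "hqhmmh" already present; 0 new (none)
  "hqhmmhq" → prefix "hqhmmhq" already present; 0 new (none)
  "hqhmmmyvm" → prefix "hqhmmm" already present; 3 new (y, v, m)
  "hqhmmyh" → prefix "hqhmm" already present; 2 new (y, h)
  "hqhmmqyq" → prefix "hqhmmqy" already present; 1 new (q)
  "hqhmmhvvmmq" → prefix "hqhmmh" already present; 5 new (v, v, m, m, q)
  "hqhmmyyyv" → prefix "hqhmmy" already present; 3 new (y, y, v)
  "hqhmmqm" → prefix "hqhmmq" already present; 1 new (m)
  "hqhmmv" → prefix "hqhmmv" already present; 0 new (none)
  "hqhmmqvhmh" → prefix "hqhmmq" already present; 4 new (v, h, m, h)
  "hqhmmyqhqq" → prefix "hqhmmy" already present; 4 new (q, h, q, q)
  "hqhmmyvq" → prefix "hqhmmy" already present; 2 new (v, q)
  "hqhmmhy" → prefix "hqhmmh" already present; 1 new (y)
  "hqhmmyyh" → prefix "hqhmmyy" already present; 1 new (h)
  "hqhmmm" → prefix "hqhmmm" already present; 0 new (none)
  "hqhmmy" → prefix "hqhmmy" already present; 0 new (none)
Total nodes = 11 + 6 + 0 + 6 + 5 + 0 + 0 + 3 + 2 + 1 + 5 + 3 + 1 + 0 + 4 + 4 + 2 + 1 + 1 + 0 + 0 = 55

55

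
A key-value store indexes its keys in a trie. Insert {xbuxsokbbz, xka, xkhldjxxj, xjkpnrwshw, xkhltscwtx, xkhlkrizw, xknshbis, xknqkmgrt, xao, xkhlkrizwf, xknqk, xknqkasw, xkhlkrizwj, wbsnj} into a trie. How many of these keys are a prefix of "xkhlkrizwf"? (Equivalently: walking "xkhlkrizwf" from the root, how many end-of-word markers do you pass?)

Check each prefix of "xkhlkrizwf" against the stored set — each match is an end-marker on the path.
Prefixes of the query that are stored words: "xkhlkrizw", "xkhlkrizwf"
Count: 2

2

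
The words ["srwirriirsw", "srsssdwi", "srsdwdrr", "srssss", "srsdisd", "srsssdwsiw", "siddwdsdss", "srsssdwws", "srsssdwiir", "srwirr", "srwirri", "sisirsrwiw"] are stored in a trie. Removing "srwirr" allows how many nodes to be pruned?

0

A node on "srwirr"'s path can go only if nothing else ends at it or branches off below it.
Every node on "srwirr" is still needed (e.g. by "srwirriirsw"), so nothing is freed.
Nodes removed: 0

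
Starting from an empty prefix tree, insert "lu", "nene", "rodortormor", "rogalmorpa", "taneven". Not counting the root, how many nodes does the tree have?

32

Trace insertions, counting only characters that open a new branch:
  "lu" → 2 new (l, u)
  "nene" → 4 new (n, e, n, e)
  "rodortormor" → 11 new (r, o, d, o, r, t, o, r, m, o, r)
  "rogalmorpa" → prefix "ro" already present; 8 new (g, a, l, m, o, r, p, a)
  "taneven" → 7 new (t, a, n, e, v, e, n)
Total nodes = 2 + 4 + 11 + 8 + 7 = 32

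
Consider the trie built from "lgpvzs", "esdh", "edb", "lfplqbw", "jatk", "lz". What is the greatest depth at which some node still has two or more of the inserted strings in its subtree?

1

Look for the deepest trie node that still has at least two words in its subtree.
e.g. "edb" and "esdh" share the prefix "e" of length 1; no pair shares a longer one.
Longest shared-prefix length: 1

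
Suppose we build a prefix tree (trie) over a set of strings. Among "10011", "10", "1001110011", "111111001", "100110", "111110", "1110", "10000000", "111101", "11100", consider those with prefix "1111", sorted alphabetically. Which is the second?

DFS of the "1111" subtree visits, in order: "111101", "111110", "111111001"
Position 2: 111110

111110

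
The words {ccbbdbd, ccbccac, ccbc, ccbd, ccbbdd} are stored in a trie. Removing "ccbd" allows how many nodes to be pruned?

1

Walk "ccbd" from the leaf back toward the root, removing each node that no remaining word uses.
The suffix "d" (1 node) is used only by "ccbd"; the node for "ccb" still has the child "b", so pruning stops there.
Nodes removed: 1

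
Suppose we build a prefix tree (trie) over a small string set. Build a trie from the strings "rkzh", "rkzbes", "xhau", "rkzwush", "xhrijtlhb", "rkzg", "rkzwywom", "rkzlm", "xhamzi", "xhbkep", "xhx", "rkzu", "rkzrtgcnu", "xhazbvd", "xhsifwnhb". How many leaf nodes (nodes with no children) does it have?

15

A leaf is a node with no children — equivalently, the end of a word that is not a proper prefix of any other stored word.
Those words: "rkzbes", "rkzg", "rkzh", "rkzlm", "rkzrtgcnu", "rkzu", "rkzwush", "rkzwywom", "xhamzi", "xhau", "xhazbvd", "xhbkep", "xhrijtlhb", "xhsifwnhb", "xhx"
Leaf count: 15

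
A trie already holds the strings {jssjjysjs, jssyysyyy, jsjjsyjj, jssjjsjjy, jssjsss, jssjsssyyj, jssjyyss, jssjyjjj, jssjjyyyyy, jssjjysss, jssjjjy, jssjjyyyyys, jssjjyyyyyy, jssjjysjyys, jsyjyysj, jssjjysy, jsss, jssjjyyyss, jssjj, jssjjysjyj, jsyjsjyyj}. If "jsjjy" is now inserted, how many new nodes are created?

"jsjj" is already a path in the trie; the remaining "y" must be added.
New nodes needed: |"jsjjy"| − 4 = 5 − 4 = 1.

1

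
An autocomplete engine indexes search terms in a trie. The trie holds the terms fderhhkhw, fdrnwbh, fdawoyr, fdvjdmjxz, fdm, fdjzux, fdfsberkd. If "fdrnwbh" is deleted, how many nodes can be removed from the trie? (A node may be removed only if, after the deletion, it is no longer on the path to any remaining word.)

A node on "fdrnwbh"'s path can go only if nothing else ends at it or branches off below it.
The suffix "rnwbh" (5 nodes) is used only by "fdrnwbh"; the node for "fd" still has the child "e", so pruning stops there.
Nodes removed: 5

5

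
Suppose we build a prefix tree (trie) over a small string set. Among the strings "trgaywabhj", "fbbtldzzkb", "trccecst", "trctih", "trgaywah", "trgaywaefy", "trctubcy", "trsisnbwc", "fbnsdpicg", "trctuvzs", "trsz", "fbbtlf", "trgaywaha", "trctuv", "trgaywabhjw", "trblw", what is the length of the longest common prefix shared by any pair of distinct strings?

10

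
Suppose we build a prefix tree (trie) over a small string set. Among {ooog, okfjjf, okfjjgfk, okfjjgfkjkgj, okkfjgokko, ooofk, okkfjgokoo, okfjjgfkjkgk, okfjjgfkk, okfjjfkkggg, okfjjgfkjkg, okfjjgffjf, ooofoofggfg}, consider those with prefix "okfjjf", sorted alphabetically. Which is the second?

okfjjfkkggg

DFS of the "okfjjf" subtree visits, in order: "okfjjf", "okfjjfkkggg"
The 2nd is okfjjfkkggg.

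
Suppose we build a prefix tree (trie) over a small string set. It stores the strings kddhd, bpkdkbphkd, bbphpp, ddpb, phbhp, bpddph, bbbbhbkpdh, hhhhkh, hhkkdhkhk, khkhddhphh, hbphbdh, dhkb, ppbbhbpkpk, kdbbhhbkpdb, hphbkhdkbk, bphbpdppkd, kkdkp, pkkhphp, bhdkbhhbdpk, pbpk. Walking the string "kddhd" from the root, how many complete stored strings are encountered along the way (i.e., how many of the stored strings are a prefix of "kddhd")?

1

Check each prefix of "kddhd" against the stored set — each match is an end-marker on the path.
Prefixes of the query that are stored words: "kddhd"
Count: 1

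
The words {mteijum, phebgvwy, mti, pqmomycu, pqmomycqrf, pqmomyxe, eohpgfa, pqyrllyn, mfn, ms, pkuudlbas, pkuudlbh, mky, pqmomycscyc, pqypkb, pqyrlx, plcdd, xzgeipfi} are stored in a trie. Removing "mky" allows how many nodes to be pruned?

2

Walk "mky" from the leaf back toward the root, removing each node that no remaining word uses.
The suffix "ky" (2 nodes) is used only by "mky"; the node for "m" still has the child "t", so pruning stops there.
Nodes removed: 2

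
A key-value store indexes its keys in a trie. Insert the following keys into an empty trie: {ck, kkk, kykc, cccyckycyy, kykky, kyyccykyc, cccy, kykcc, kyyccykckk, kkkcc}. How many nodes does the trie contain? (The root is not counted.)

Trace insertions, counting only characters that open a new branch:
  "ck" → 2 new (c, k)
  "kkk" → 3 new (k, k, k)
  "kykc" → prefix "k" already present; 3 new (y, k, c)
  "cccyckycyy" → prefix "c" already present; 9 new (c, c, y, c, k, y, c, y, y)
  "kykky" → prefix "kyk" already present; 2 new (k, y)
  "kyyccykyc" → prefix "ky" already present; 7 new (y, c, c, y, k, y, c)
  "cccy" → prefix "cccy" already present; 0 new (none)
  "kykcc" → prefix "kykc" already present; 1 new (c)
  "kyyccykckk" → prefix "kyyccyk" already present; 3 new (c, k, k)
  "kkkcc" → prefix "kkk" already present; 2 new (c, c)
Total nodes = 2 + 3 + 3 + 9 + 2 + 7 + 0 + 1 + 3 + 2 = 32

32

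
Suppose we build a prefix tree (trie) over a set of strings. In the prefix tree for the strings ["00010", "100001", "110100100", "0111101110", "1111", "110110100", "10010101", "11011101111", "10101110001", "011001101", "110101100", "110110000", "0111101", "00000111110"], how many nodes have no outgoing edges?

13

Leaves are exactly the stored words that no other stored word extends.
Those words: "00000111110", "00010", "011001101", "0111101110", "100001", "10010101", "10101110001", "110100100", "110101100", "110110000", "110110100", "11011101111", "1111"
Leaf count: 13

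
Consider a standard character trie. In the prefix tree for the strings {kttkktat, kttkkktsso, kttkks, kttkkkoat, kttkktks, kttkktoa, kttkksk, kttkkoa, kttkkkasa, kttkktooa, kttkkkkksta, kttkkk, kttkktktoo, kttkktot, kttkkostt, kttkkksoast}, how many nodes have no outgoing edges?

14

A leaf is a node with no children — equivalently, the end of a word that is not a proper prefix of any other stored word.
Those words: "kttkkkasa", "kttkkkkksta", "kttkkkoat", "kttkkksoast", "kttkkktsso", "kttkkoa", "kttkkostt", "kttkksk", "kttkktat", "kttkktks", "kttkktktoo", "kttkktoa", "kttkktooa", "kttkktot"
Leaf count: 14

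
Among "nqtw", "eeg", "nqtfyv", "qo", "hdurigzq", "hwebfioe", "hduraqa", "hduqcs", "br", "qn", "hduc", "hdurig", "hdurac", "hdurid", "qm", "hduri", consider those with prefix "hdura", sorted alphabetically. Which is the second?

hduraqa

Filter for "hdura…" and sort: "hdurac", "hduraqa"
The 2nd is hduraqa.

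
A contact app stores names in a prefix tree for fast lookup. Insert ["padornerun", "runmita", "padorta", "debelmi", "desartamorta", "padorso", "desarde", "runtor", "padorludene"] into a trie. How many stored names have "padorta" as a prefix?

1

Walk to "padorta"; the words in its subtree are exactly those with that prefix.
Words under "padorta": padorta
Count: 1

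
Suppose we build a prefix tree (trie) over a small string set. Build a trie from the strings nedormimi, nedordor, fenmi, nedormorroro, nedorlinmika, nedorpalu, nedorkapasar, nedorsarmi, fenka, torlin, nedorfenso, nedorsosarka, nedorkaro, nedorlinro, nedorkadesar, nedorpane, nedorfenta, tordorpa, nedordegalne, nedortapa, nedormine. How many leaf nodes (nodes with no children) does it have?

21

Leaves are exactly the stored words that no other stored word extends.
Those words: "fenka", "fenmi", "nedordegalne", "nedordor", "nedorfenso", "nedorfenta", "nedorkadesar", "nedorkapasar", "nedorkaro", "nedorlinmika", "nedorlinro", "nedormimi", "nedormine", "nedormorroro", "nedorpalu", "nedorpane", "nedorsarmi", "nedorsosarka", "nedortapa", "tordorpa", "torlin"
Leaf count: 21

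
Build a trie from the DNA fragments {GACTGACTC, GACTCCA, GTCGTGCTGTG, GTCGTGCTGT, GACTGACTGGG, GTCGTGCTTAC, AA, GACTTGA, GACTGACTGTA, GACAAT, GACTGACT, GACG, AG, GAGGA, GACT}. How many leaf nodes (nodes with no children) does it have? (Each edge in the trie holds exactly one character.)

Leaves are exactly the stored words that no other stored word extends.
Those words: "AA", "AG", "GACAAT", "GACG", "GACTCCA", "GACTGACTC", "GACTGACTGGG", "GACTGACTGTA", "GACTTGA", "GAGGA", "GTCGTGCTGTG", "GTCGTGCTTAC"
Leaf count: 12

12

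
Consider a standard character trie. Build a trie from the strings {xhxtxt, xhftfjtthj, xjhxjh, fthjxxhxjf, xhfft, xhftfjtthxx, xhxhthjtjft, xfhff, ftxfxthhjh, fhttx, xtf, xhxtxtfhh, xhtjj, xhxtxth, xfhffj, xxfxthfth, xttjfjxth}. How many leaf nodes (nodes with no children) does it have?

Leaves are exactly the stored words that no other stored word extends.
Those words: "fhttx", "fthjxxhxjf", "ftxfxthhjh", "xfhffj", "xhfft", "xhftfjtthj", "xhftfjtthxx", "xhtjj", "xhxhthjtjft", "xhxtxtfhh", "xhxtxth", "xjhxjh", "xtf", "xttjfjxth", "xxfxthfth"
Leaf count: 15

15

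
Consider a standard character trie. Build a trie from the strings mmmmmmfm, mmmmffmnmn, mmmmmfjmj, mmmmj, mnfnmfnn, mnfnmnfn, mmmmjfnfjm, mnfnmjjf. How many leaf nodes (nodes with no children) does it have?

A leaf is a node with no children — equivalently, the end of a word that is not a proper prefix of any other stored word.
Those words: "mmmmffmnmn", "mmmmjfnfjm", "mmmmmfjmj", "mmmmmmfm", "mnfnmfnn", "mnfnmjjf", "mnfnmnfn"
Leaf count: 7

7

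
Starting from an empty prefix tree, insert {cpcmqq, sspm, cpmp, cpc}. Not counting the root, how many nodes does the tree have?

12

Count nodes per top-level branch (shared prefixes stored once):
  'c'-branch (cpc, cpcmqq, cpmp): 8 nodes
  's'-branch (sspm): 4 nodes
Sum: 12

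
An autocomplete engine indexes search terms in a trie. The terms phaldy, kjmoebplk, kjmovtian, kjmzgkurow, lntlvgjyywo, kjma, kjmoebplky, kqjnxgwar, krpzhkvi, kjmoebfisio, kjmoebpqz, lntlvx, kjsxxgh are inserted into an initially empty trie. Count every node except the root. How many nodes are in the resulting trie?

Trace insertions, counting only characters that open a new branch:
  "phaldy" → 6 new (p, h, a, l, d, y)
  "kjmoebplk" → 9 new (k, j, m, o, e, b, p, l, k)
  "kjmovtian" → prefix "kjmo" already present; 5 new (v, t, i, a, n)
  "kjmzgkurow" → prefix "kjm" already present; 7 new (z, g, k, u, r, o, w)
  "lntlvgjyywo" → 11 new (l, n, t, l, v, g, j, y, y, w, o)
  "kjma" → prefix "kjm" already present; 1 new (a)
  "kjmoebplky" → prefix "kjmoebplk" already present; 1 new (y)
  "kqjnxgwar" → prefix "k" already present; 8 new (q, j, n, x, g, w, a, r)
  "krpzhkvi" → prefix "k" already present; 7 new (r, p, z, h, k, v, i)
  "kjmoebfisio" → prefix "kjmoeb" already present; 5 new (f, i, s, i, o)
  "kjmoebpqz" → prefix "kjmoebp" already present; 2 new (q, z)
  "lntlvx" → prefix "lntlv" already present; 1 new (x)
  "kjsxxgh" → prefix "kj" already present; 5 new (s, x, x, g, h)
Total nodes = 6 + 9 + 5 + 7 + 11 + 1 + 1 + 8 + 7 + 5 + 2 + 1 + 5 = 68

68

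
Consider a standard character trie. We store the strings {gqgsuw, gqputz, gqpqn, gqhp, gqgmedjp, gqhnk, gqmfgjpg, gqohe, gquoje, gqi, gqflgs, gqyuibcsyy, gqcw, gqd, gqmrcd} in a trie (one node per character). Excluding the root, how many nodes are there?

Count nodes per top-level branch (shared prefixes stored once):
  'g'-branch (gqcw, gqd, gqflgs, gqgmedjp, gqgsuw, gqhnk, gqhp, gqi, gqmfgjpg, gqmrcd, gqohe, gqpqn, gqputz, gquoje, gqyuibcsyy): 53 nodes
Sum: 53

53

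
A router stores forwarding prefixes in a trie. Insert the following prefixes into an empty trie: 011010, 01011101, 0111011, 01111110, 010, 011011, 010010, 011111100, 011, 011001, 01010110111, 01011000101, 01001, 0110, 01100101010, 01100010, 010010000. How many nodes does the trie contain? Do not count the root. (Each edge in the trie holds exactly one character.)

51

Insert word by word; a character creates a node only if that edge doesn't already exist:
  "011010" → 6 new (0, 1, 1, 0, 1, 0)
  "01011101" → prefix "01" already present; 6 new (0, 1, 1, 1, 0, 1)
  "0111011" → prefix "011" already present; 4 new (1, 0, 1, 1)
  "01111110" → prefix "0111" already present; 4 new (1, 1, 1, 0)
  "010" → prefix "010" already present; 0 new (none)
  "011011" → prefix "01101" already present; 1 new (1)
  "010010" → prefix "010" already present; 3 new (0, 1, 0)
  "011111100" → prefix "01111110" already present; 1 new (0)
  "011" → prefix "011" already present; 0 new (none)
  "011001" → prefix "0110" already present; 2 new (0, 1)
  "01010110111" → prefix "0101" already present; 7 new (0, 1, 1, 0, 1, 1, 1)
  "01011000101" → prefix "01011" already present; 6 new (0, 0, 0, 1, 0, 1)
  "01001" → prefix "01001" already present; 0 new (none)
  "0110" → prefix "0110" already present; 0 new (none)
  "01100101010" → prefix "011001" already present; 5 new (0, 1, 0, 1, 0)
  "01100010" → prefix "01100" already present; 3 new (0, 1, 0)
  "010010000" → prefix "010010" already present; 3 new (0, 0, 0)
Total nodes = 6 + 6 + 4 + 4 + 0 + 1 + 3 + 1 + 0 + 2 + 7 + 6 + 0 + 0 + 5 + 3 + 3 = 51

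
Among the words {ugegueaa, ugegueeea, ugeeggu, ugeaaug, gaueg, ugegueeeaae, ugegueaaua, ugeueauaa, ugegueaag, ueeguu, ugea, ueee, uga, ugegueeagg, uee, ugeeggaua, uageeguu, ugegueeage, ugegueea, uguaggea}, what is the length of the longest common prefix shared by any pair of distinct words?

9

Equivalently: take the maximum, over all pairs, of their longest common prefix length.
e.g. "ugegueeage" and "ugegueeagg" share the prefix "ugegueeag" of length 9; no pair shares a longer one.
Longest shared-prefix length: 9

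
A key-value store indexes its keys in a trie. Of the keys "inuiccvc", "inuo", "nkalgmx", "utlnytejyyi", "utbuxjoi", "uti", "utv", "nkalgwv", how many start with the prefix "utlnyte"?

Traverse to the node for "utlnyte", then collect every word in that subtree.
Matches: "utlnytejyyi"
Count: 1

1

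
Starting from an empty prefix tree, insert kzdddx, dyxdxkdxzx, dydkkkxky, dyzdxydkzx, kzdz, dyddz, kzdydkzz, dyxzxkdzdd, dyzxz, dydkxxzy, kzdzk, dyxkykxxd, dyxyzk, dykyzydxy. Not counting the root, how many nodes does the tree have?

69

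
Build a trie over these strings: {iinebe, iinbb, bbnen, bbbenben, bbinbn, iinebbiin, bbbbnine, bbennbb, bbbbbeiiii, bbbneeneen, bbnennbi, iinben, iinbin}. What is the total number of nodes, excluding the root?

57

Trace insertions, counting only characters that open a new branch:
  "iinebe" → 6 new (i, i, n, e, b, e)
  "iinbb" → prefix "iin" already present; 2 new (b, b)
  "bbnen" → 5 new (b, b, n, e, n)
  "bbbenben" → prefix "bb" already present; 6 new (b, e, n, b, e, n)
  "bbinbn" → prefix "bb" already present; 4 new (i, n, b, n)
  "iinebbiin" → prefix "iineb" already present; 4 new (b, i, i, n)
  "bbbbnine" → prefix "bbb" already present; 5 new (b, n, i, n, e)
  "bbennbb" → prefix "bb" already present; 5 new (e, n, n, b, b)
  "bbbbbeiiii" → prefix "bbbb" already present; 6 new (b, e, i, i, i, i)
  "bbbneeneen" → prefix "bbb" already present; 7 new (n, e, e, n, e, e, n)
  "bbnennbi" → prefix "bbnen" already present; 3 new (n, b, i)
  "iinben" → prefix "iinb" already present; 2 new (e, n)
  "iinbin" → prefix "iinb" already present; 2 new (i, n)
Total nodes = 6 + 2 + 5 + 6 + 4 + 4 + 5 + 5 + 6 + 7 + 3 + 2 + 2 = 57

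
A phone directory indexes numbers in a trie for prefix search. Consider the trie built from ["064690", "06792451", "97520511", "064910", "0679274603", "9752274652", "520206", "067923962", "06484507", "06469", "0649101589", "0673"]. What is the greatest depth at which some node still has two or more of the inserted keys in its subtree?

The deepest shared node is where two words last agree before diverging.
"064910" and "0649101589" agree on "064910" (6 characters) before diverging; nothing deeper is shared.
Longest shared-prefix length: 6

6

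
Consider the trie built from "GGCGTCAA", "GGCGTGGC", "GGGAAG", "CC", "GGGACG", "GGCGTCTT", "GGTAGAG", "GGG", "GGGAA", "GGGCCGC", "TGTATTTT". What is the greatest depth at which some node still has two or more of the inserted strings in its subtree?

6

The deepest shared node is where two words last agree before diverging.
"GGCGTCAA" and "GGCGTCTT" agree on "GGCGTC" (6 characters) before diverging; nothing deeper is shared.
Longest shared-prefix length: 6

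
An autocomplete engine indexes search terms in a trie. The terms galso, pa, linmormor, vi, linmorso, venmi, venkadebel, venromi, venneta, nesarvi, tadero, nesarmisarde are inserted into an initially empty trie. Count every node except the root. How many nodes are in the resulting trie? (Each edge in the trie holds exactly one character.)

Insert word by word; a character creates a node only if that edge doesn't already exist:
  "galso" → 5 new (g, a, l, s, o)
  "pa" → 2 new (p, a)
  "linmormor" → 9 new (l, i, n, m, o, r, m, o, r)
  "vi" → 2 new (v, i)
  "linmorso" → prefix "linmor" already present; 2 new (s, o)
  "venmi" → prefix "v" already present; 4 new (e, n, m, i)
  "venkadebel" → prefix "ven" already present; 7 new (k, a, d, e, b, e, l)
  "venromi" → prefix "ven" already present; 4 new (r, o, m, i)
  "venneta" → prefix "ven" already present; 4 new (n, e, t, a)
  "nesarvi" → 7 new (n, e, s, a, r, v, i)
  "tadero" → 6 new (t, a, d, e, r, o)
  "nesarmisarde" → prefix "nesar" already present; 7 new (m, i, s, a, r, d, e)
Total nodes = 5 + 2 + 9 + 2 + 2 + 4 + 7 + 4 + 4 + 7 + 6 + 7 = 59

59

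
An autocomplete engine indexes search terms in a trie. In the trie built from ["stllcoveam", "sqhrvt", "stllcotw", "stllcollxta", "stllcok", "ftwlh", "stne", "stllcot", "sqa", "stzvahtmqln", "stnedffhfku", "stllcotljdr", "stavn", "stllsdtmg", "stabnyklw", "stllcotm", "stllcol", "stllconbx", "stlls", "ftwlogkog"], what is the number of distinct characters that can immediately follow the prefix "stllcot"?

The children of the "stllcot" node are the distinct next characters among strings starting with "stllcot".
Distinct next characters after "stllcot": l, m, w.
That node has 3 child edges.

3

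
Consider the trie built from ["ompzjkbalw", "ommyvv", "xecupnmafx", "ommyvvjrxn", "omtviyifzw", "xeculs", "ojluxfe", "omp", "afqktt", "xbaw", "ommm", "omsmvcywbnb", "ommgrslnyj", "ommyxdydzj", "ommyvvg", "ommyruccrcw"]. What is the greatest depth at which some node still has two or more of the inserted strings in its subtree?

The deepest shared node is where two words last agree before diverging.
e.g. "ommyvv" and "ommyvvg" share the prefix "ommyvv" of length 6; no pair shares a longer one.
Longest shared-prefix length: 6

6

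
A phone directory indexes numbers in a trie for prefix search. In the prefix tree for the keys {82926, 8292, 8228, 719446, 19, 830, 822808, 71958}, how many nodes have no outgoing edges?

6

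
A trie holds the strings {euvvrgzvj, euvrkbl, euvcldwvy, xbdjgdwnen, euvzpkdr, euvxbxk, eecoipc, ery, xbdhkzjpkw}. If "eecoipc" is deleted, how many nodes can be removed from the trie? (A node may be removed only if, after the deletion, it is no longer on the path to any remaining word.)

Walk "eecoipc" from the leaf back toward the root, removing each node that no remaining word uses.
The suffix "ecoipc" (6 nodes) is used only by "eecoipc"; the node for "e" still has the child "u", so pruning stops there.
Nodes removed: 6

6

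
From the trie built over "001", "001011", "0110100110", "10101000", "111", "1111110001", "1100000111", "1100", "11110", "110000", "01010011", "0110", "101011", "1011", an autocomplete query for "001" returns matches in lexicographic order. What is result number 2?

Filter for "001…" and sort: "001", "001011"
The 2nd is 001011.

001011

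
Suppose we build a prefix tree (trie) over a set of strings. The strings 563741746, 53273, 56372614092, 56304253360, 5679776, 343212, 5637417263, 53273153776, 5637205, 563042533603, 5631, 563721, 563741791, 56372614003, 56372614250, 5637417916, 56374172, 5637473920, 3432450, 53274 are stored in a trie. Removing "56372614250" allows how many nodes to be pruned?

3

A node on "56372614250"'s path can go only if nothing else ends at it or branches off below it.
The suffix "250" (3 nodes) is used only by "56372614250"; the node for "56372614" still has the child "0", so pruning stops there.
Nodes removed: 3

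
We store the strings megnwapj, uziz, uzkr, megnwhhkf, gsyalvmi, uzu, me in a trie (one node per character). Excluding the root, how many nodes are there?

Insert word by word; a character creates a node only if that edge doesn't already exist:
  "megnwapj" → 8 new (m, e, g, n, w, a, p, j)
  "uziz" → 4 new (u, z, i, z)
  "uzkr" → prefix "uz" already present; 2 new (k, r)
  "megnwhhkf" → prefix "megnw" already present; 4 new (h, h, k, f)
  "gsyalvmi" → 8 new (g, s, y, a, l, v, m, i)
  "uzu" → prefix "uz" already present; 1 new (u)
  "me" → prefix "me" already present; 0 new (none)
Total nodes = 8 + 4 + 2 + 4 + 8 + 1 + 0 = 27

27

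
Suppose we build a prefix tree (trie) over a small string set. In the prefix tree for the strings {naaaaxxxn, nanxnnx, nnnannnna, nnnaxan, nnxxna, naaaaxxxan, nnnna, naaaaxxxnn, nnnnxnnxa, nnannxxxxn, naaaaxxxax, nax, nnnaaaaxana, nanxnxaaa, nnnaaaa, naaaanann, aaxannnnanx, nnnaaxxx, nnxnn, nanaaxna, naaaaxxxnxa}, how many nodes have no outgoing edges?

19

A leaf is a node with no children — equivalently, the end of a word that is not a proper prefix of any other stored word.
Those words: "aaxannnnanx", "naaaanann", "naaaaxxxan", "naaaaxxxax", "naaaaxxxnn", "naaaaxxxnxa", "nanaaxna", "nanxnnx", "nanxnxaaa", "nax", "nnannxxxxn", "nnnaaaaxana", "nnnaaxxx", "nnnannnna", "nnnaxan", "nnnna", "nnnnxnnxa", "nnxnn", "nnxxna"
Leaf count: 19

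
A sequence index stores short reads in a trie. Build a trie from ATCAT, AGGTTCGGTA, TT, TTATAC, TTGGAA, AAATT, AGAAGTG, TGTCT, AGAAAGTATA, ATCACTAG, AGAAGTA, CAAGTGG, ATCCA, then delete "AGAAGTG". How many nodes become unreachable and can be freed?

1

A node on "AGAAGTG"'s path can go only if nothing else ends at it or branches off below it.
The suffix "G" (1 node) is used only by "AGAAGTG"; the node for "AGAAGT" still has the child "A", so pruning stops there.
Nodes removed: 1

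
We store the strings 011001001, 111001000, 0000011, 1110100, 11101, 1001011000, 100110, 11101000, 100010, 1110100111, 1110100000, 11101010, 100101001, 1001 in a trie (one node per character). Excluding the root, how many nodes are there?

Count nodes per top-level branch (shared prefixes stored once):
  '0'-branch (0000011, 011001001): 15 nodes
  '1'-branch (100010, 1001, 100101001, 1001011000, 100110, 111001000, 11101, 1110100, 11101000, 1110100000, 1110100111, 11101010): 37 nodes
Sum: 52

52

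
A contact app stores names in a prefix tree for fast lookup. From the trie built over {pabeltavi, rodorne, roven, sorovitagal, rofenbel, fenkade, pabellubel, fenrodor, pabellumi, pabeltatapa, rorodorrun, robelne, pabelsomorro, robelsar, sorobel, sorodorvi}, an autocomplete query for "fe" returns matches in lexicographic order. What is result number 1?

fenkade

Words with prefix "fe", in lexicographic order: "fenkade", "fenrodor"
Position 1: fenkade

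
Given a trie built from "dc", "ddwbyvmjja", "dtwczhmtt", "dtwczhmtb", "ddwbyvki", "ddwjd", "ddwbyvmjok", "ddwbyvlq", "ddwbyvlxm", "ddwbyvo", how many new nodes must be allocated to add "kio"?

3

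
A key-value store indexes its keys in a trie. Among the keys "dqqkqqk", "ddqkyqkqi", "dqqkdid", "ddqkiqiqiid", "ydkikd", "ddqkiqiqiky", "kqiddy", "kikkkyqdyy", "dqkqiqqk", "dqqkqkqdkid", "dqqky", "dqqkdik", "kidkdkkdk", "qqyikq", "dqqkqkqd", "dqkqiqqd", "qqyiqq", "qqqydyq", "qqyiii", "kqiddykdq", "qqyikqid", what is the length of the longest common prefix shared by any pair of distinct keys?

9

The deepest shared node is where two words last agree before diverging.
"ddqkiqiqiid" and "ddqkiqiqiky" agree on "ddqkiqiqi" (9 characters) before diverging; nothing deeper is shared.
Longest shared-prefix length: 9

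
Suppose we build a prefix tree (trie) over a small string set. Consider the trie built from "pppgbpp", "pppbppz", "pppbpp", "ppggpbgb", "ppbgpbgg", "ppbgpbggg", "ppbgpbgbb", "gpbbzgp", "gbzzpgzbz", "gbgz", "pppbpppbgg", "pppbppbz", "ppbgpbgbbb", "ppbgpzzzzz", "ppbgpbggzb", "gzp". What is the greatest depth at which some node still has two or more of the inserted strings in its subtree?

9

The deepest shared node is where two words last agree before diverging.
e.g. "ppbgpbgbb" and "ppbgpbgbbb" share the prefix "ppbgpbgbb" of length 9; no pair shares a longer one.
Longest shared-prefix length: 9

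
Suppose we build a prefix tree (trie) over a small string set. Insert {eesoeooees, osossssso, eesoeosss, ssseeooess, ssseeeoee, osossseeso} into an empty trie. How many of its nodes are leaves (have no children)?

6

Leaves are exactly the stored words that no other stored word extends.
Those words: "eesoeooees", "eesoeosss", "osossseeso", "osossssso", "ssseeeoee", "ssseeooess"
Leaf count: 6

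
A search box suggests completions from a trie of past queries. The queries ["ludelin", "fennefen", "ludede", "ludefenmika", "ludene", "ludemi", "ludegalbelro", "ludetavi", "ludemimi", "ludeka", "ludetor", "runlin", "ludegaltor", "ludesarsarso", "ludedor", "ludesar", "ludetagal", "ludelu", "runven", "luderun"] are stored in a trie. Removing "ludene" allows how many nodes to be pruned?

Walk "ludene" from the leaf back toward the root, removing each node that no remaining word uses.
The suffix "ne" (2 nodes) is used only by "ludene"; the node for "lude" still has the child "l", so pruning stops there.
Nodes removed: 2

2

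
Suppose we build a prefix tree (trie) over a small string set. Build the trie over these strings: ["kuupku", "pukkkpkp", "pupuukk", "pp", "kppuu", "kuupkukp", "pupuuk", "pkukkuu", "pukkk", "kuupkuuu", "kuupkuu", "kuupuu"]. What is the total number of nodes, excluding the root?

Count nodes per top-level branch (shared prefixes stored once):
  'k'-branch (kppuu, kuupku, kuupkukp, kuupkuu, kuupkuuu, kuupuu): 16 nodes
  'p'-branch (pkukkuu, pp, pukkk, pukkkpkp, pupuuk, pupuukk): 20 nodes
Sum: 36

36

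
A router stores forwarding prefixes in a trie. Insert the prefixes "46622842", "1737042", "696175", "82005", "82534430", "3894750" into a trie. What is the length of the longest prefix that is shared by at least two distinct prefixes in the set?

Equivalently: take the maximum, over all pairs, of their longest common prefix length.
"82005" and "82534430" agree on "82" (2 characters) before diverging; nothing deeper is shared.
Longest shared-prefix length: 2

2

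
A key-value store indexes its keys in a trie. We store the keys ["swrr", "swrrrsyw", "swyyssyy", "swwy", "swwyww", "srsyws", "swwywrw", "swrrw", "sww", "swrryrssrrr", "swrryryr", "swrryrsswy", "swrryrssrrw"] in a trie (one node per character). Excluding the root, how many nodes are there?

38

Insert word by word; a character creates a node only if that edge doesn't already exist:
  "swrr" → 4 new (s, w, r, r)
  "swrrrsyw" → prefix "swrr" already present; 4 new (r, s, y, w)
  "swyyssyy" → prefix "sw" already present; 6 new (y, y, s, s, y, y)
  "swwy" → prefix "sw" already present; 2 new (w, y)
  "swwyww" → prefix "swwy" already present; 2 new (w, w)
  "srsyws" → prefix "s" already present; 5 new (r, s, y, w, s)
  "swwywrw" → prefix "swwyw" already present; 2 new (r, w)
  "swrrw" → prefix "swrr" already present; 1 new (w)
  "sww" → prefix "sww" already present; 0 new (none)
  "swrryrssrrr" → prefix "swrr" already present; 7 new (y, r, s, s, r, r, r)
  "swrryryr" → prefix "swrryr" already present; 2 new (y, r)
  "swrryrsswy" → prefix "swrryrss" already present; 2 new (w, y)
  "swrryrssrrw" → prefix "swrryrssrr" already present; 1 new (w)
Total nodes = 4 + 4 + 6 + 2 + 2 + 5 + 2 + 1 + 0 + 7 + 2 + 2 + 1 = 38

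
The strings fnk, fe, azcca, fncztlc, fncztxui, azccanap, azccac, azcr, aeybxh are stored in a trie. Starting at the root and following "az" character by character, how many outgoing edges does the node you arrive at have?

1

Walk "az" from the root, arriving at one node.
Characters that immediately follow "az" among the stored strings: {c}.
That node has 1 child edge.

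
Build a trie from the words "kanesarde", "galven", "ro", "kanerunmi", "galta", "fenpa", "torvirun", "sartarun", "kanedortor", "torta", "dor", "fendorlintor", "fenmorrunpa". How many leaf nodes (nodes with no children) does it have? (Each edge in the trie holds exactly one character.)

Leaves are exactly the stored words that no other stored word extends.
Those words: "dor", "fendorlintor", "fenmorrunpa", "fenpa", "galta", "galven", "kanedortor", "kanerunmi", "kanesarde", "ro", "sartarun", "torta", "torvirun"
Leaf count: 13

13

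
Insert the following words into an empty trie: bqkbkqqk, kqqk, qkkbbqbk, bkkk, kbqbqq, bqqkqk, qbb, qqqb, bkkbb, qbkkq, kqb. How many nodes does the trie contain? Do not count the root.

For each word, the new-node count is its length minus the longest prefix already in the trie:
  "bqkbkqqk" → 8 new (b, q, k, b, k, q, q, k)
  "kqqk" → 4 new (k, q, q, k)
  "qkkbbqbk" → 8 new (q, k, k, b, b, q, b, k)
  "bkkk" → prefix "b" already present; 3 new (k, k, k)
  "kbqbqq" → prefix "k" already present; 5 new (b, q, b, q, q)
  "bqqkqk" → prefix "bq" already present; 4 new (q, k, q, k)
  "qbb" → prefix "q" already present; 2 new (b, b)
  "qqqb" → prefix "q" already present; 3 new (q, q, b)
  "bkkbb" → prefix "bkk" already present; 2 new (b, b)
  "qbkkq" → prefix "qb" already present; 3 new (k, k, q)
  "kqb" → prefix "kq" already present; 1 new (b)
Total nodes = 8 + 4 + 8 + 3 + 5 + 4 + 2 + 3 + 2 + 3 + 1 = 43

43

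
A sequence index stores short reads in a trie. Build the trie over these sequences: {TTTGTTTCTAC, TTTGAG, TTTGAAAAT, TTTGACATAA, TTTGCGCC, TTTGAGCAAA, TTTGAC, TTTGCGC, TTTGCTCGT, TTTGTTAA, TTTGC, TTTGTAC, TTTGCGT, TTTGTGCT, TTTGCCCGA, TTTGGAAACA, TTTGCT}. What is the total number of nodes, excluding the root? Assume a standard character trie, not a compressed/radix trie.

52

Trace insertions, counting only characters that open a new branch:
  "TTTGTTTCTAC" → 11 new (T, T, T, G, T, T, T, C, T, A, C)
  "TTTGAG" → prefix "TTTG" already present; 2 new (A, G)
  "TTTGAAAAT" → prefix "TTTGA" already present; 4 new (A, A, A, T)
  "TTTGACATAA" → prefix "TTTGA" already present; 5 new (C, A, T, A, A)
  "TTTGCGCC" → prefix "TTTG" already present; 4 new (C, G, C, C)
  "TTTGAGCAAA" → prefix "TTTGAG" already present; 4 new (C, A, A, A)
  "TTTGAC" → prefix "TTTGAC" already present; 0 new (none)
  "TTTGCGC" → prefix "TTTGCGC" already present; 0 new (none)
  "TTTGCTCGT" → prefix "TTTGC" already present; 4 new (T, C, G, T)
  "TTTGTTAA" → prefix "TTTGTT" already present; 2 new (A, A)
  "TTTGC" → prefix "TTTGC" already present; 0 new (none)
  "TTTGTAC" → prefix "TTTGT" already present; 2 new (A, C)
  "TTTGCGT" → prefix "TTTGCG" already present; 1 new (T)
  "TTTGTGCT" → prefix "TTTGT" already present; 3 new (G, C, T)
  "TTTGCCCGA" → prefix "TTTGC" already present; 4 new (C, C, G, A)
  "TTTGGAAACA" → prefix "TTTG" already present; 6 new (G, A, A, A, C, A)
  "TTTGCT" → prefix "TTTGCT" already present; 0 new (none)
Total nodes = 11 + 2 + 4 + 5 + 4 + 4 + 0 + 0 + 4 + 2 + 0 + 2 + 1 + 3 + 4 + 6 + 0 = 52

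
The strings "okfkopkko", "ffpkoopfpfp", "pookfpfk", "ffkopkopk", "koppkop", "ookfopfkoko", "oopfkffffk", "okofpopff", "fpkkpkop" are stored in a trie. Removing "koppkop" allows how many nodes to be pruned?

7

A node on "koppkop"'s path can go only if nothing else ends at it or branches off below it.
No other word shares any prefix with "koppkop", so all 7 of its nodes go.
Nodes removed: 7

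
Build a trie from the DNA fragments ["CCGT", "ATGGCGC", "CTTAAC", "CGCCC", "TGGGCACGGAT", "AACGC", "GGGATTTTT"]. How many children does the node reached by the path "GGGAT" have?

The children of the "GGGAT" node are the distinct next characters among strings starting with "GGGAT".
Characters that immediately follow "GGGAT" among the stored strings: {T}.
That node has 1 child edge.

1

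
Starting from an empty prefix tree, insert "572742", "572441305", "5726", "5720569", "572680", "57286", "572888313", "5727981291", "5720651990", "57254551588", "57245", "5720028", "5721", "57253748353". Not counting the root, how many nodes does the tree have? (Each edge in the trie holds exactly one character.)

Trace insertions, counting only characters that open a new branch:
  "572742" → 6 new (5, 7, 2, 7, 4, 2)
  "572441305" → prefix "572" already present; 6 new (4, 4, 1, 3, 0, 5)
  "5726" → prefix "572" already present; 1 new (6)
  "5720569" → prefix "572" already present; 4 new (0, 5, 6, 9)
  "572680" → prefix "5726" already present; 2 new (8, 0)
  "57286" → prefix "572" already present; 2 new (8, 6)
  "572888313" → prefix "5728" already present; 5 new (8, 8, 3, 1, 3)
  "5727981291" → prefix "5727" already present; 6 new (9, 8, 1, 2, 9, 1)
  "5720651990" → prefix "5720" already present; 6 new (6, 5, 1, 9, 9, 0)
  "57254551588" → prefix "572" already present; 8 new (5, 4, 5, 5, 1, 5, 8, 8)
  "57245" → prefix "5724" already present; 1 new (5)
  "5720028" → prefix "5720" already present; 3 new (0, 2, 8)
  "5721" → prefix "572" already present; 1 new (1)
  "57253748353" → prefix "5725" already present; 7 new (3, 7, 4, 8, 3, 5, 3)
Total nodes = 6 + 6 + 1 + 4 + 2 + 2 + 5 + 6 + 6 + 8 + 1 + 3 + 1 + 7 = 58

58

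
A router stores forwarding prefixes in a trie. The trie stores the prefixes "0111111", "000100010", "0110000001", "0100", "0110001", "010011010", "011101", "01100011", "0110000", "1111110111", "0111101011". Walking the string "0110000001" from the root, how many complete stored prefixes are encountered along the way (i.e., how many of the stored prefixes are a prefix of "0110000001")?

2

Traverse "0110000001" character by character; count nodes along the way that are marked as word ends.
Prefixes of the query that are stored words: "0110000", "0110000001"
Count: 2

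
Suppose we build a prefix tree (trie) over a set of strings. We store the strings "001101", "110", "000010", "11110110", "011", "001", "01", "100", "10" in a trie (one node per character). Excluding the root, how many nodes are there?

23

Count nodes per top-level branch (shared prefixes stored once):
  '0'-branch (000010, 001, 001101, 01, 011): 12 nodes
  '1'-branch (10, 100, 110, 11110110): 11 nodes
Sum: 23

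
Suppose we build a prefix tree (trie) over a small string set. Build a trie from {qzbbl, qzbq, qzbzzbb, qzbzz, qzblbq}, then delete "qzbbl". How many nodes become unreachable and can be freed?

A node on "qzbbl"'s path can go only if nothing else ends at it or branches off below it.
The suffix "bl" (2 nodes) is used only by "qzbbl"; the node for "qzb" still has the child "q", so pruning stops there.
Nodes removed: 2

2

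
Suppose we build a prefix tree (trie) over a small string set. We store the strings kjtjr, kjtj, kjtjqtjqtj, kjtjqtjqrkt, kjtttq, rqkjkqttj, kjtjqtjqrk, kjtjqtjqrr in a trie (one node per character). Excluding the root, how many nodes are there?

27

Count nodes per top-level branch (shared prefixes stored once):
  'k'-branch (kjtj, kjtjqtjqrk, kjtjqtjqrkt, kjtjqtjqrr, kjtjqtjqtj, kjtjr, kjtttq): 18 nodes
  'r'-branch (rqkjkqttj): 9 nodes
Sum: 27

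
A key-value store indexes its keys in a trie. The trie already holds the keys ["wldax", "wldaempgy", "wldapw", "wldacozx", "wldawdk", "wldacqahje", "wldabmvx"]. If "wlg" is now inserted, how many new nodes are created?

1

Walking "wlg" from the root, the first 2 characters ("wl") follow existing edges; "g" is the first miss.
Each of the 1 remaining characters creates one node.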